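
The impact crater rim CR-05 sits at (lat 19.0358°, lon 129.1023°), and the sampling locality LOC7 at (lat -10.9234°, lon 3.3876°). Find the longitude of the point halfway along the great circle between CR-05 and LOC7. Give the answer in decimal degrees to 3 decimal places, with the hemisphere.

Bx = cos φ₂ cos Δλ = -0.573173,  By = cos φ₂ sin Δλ = -0.797223
φₘ = atan2(sin φ₁ + sin φ₂, √((cos φ₁ + Bx)² + By²)) = 8.82936°
λₘ = λ₁ + atan2(By, cos φ₁ + Bx) = 64.12538°

64.125°E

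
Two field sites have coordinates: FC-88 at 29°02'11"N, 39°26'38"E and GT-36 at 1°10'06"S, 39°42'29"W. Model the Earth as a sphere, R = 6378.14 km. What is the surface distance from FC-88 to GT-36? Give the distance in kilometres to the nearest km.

9029 km

FC-88: φ = +29.03639°, λ = +39.44389°
GT-36: φ = -1.16833°, λ = -39.70806°
Δφ = -30.2047°,  Δλ = -79.1519°
a = sin²(Δφ/2) + cos φ₁ cos φ₂ sin²(Δλ/2) = 0.422690
c = 2·arcsin(√a) = 1.415554 rad = 81.1053°
d = R·c = 6378.14 × 1.415554 = 9028.6 km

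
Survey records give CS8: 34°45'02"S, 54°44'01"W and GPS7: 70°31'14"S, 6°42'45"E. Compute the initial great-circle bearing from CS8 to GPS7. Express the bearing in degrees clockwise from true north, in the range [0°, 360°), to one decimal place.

CS8: φ = -34.75056°, λ = -54.73361°
GPS7: φ = -70.52056°, λ = +6.71250°
Δλ = 61.4461°
y = sin Δλ · cos φ₂ = 0.292908
x = cos φ₁ sin φ₂ − sin φ₁ cos φ₂ cos Δλ = -0.683757
θ = atan2(y, x) = 156.8106° → 156.8106° (mod 360°)

156.8°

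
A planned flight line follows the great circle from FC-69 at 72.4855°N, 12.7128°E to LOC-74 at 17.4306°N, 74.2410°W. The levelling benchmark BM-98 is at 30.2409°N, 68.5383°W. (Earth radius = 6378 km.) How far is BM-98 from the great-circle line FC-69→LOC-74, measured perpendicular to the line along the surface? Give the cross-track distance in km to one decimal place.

δ₁₃ = central angle FC-69→BM-98 = 1.024139 rad  (haversine)
θ₁₃ = bearing FC-69→BM-98 = 271.761°,  θ₁₂ = bearing FC-69→LOC-74 = 272.512°
dₓₜ = R·arcsin(sin δ₁₃ · sin(θ₁₃ − θ₁₂)) = 6378·arcsin(0.85427·sin(-0.751°)) = -71.406 km
|dₓₜ| = 71.406 km

71.4 km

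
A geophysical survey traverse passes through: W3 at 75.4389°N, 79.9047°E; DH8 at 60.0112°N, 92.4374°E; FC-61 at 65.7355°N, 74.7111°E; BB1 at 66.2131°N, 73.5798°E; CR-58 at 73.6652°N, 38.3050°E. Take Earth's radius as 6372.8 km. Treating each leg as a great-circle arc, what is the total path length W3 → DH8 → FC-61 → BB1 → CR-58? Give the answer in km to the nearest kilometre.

4501 km

W3→DH8: c = 0.280299 rad, d = 1786.29 km
DH8→FC-61: c = 0.171903 rad, d = 1095.50 km
FC-61→BB1: c = 0.011580 rad, d = 73.80 km
BB1→CR-58: c = 0.242563 rad, d = 1545.81 km
Total = 1786.29 + 1095.50 + 73.80 + 1545.81 = 4501.40 km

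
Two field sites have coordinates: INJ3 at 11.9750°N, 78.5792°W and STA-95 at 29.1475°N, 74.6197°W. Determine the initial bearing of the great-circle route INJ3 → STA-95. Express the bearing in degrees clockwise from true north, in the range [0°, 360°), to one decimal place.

11.5°

Δλ = 3.9595°
y = sin Δλ · cos φ₂ = 0.060307
x = cos φ₁ sin φ₂ − sin φ₁ cos φ₂ cos Δλ = 0.295682
θ = atan2(y, x) = 11.5279° → 11.5279° (mod 360°)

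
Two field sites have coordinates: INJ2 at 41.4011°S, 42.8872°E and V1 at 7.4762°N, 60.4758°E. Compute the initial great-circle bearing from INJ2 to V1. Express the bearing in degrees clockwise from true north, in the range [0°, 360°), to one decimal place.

22.5°

Δλ = 17.5886°
y = sin Δλ · cos φ₂ = 0.299611
x = cos φ₁ sin φ₂ − sin φ₁ cos φ₂ cos Δλ = 0.722649
θ = atan2(y, x) = 22.5190° → 22.5190° (mod 360°)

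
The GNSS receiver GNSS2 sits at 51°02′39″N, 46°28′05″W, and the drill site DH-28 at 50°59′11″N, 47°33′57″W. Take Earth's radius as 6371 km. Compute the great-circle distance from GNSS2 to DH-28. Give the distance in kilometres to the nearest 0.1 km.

GNSS2: φ = +51.04417°, λ = -46.46806°
DH-28: φ = +50.98639°, λ = -47.56583°
Δφ = -0.0578°,  Δλ = -1.0978°
a = sin²(Δφ/2) + cos φ₁ cos φ₂ sin²(Δλ/2) = 0.000037
c = 2·arcsin(√a) = 0.012096 rad = 0.6930°
d = R·c = 6371 × 0.012096 = 77.1 km

77.1 km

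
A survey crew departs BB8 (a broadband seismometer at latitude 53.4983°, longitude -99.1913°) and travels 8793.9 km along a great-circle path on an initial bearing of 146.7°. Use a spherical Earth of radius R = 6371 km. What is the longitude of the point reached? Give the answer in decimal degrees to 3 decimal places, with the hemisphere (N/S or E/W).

64.276°W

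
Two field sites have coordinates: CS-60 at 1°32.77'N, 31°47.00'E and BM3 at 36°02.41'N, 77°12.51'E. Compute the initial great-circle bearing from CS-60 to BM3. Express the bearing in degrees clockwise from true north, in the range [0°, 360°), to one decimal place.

CS-60: φ = +1.54617°, λ = +31.78333°
BM3: φ = +36.04017°, λ = +77.20850°
Δλ = 45.4252°
y = sin Δλ · cos φ₂ = 0.575997
x = cos φ₁ sin φ₂ − sin φ₁ cos φ₂ cos Δλ = 0.572825
θ = atan2(y, x) = 45.1582° → 45.1582° (mod 360°)

45.2°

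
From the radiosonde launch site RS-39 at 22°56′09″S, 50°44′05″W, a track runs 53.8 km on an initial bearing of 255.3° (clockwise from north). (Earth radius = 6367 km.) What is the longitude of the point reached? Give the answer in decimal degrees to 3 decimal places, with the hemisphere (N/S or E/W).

RS-39: φ = -22.93583°, λ = -50.73472°
δ = d/R = 53.8/6367 = 0.008450 rad
φ₂ = arcsin(sin φ₁ cos δ + cos φ₁ sin δ cos θ)
   = arcsin(-0.38970·0.99996 + 0.92094·0.00845·-0.25376) = -23.05788°
λ₂ = λ₁ + atan2(sin θ sin δ cos φ₁, cos δ − sin φ₁ sin φ₂) = -51.24368°

51.244°W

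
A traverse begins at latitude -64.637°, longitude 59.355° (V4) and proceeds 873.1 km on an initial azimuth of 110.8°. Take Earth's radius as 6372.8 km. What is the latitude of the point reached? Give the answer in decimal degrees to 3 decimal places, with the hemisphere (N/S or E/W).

66.337°S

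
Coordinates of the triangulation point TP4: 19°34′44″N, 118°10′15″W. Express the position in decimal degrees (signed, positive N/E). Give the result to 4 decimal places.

+19.5789°, -118.1708°

lat: 19.5789° N → +19.5789°
lon: 118.1708° W → -118.1708°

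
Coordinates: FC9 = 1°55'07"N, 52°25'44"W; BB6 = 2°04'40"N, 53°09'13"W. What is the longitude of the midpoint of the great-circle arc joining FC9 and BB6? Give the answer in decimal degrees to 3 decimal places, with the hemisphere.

FC9: φ = +1.91861°, λ = -52.42889°
BB6: φ = +2.07778°, λ = -53.15361°
Bx = cos φ₂ cos Δλ = 0.999263,  By = cos φ₂ sin Δλ = -0.012640
φₘ = atan2(sin φ₁ + sin φ₂, √((cos φ₁ + Bx)² + By²)) = 1.99823°
λₘ = λ₁ + atan2(By, cos φ₁ + Bx) = -52.79123°

52.791°W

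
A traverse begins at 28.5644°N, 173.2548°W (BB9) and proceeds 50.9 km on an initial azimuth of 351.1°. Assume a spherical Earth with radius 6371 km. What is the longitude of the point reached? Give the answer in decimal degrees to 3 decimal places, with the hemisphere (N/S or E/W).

δ = d/R = 50.9/6371 = 0.007989 rad
φ₂ = arcsin(sin φ₁ cos δ + cos φ₁ sin δ cos θ)
   = arcsin(0.47815·0.99997 + 0.87828·0.00799·0.98796) = 29.01662°
λ₂ = λ₁ + atan2(sin θ sin δ cos φ₁, cos δ − sin φ₁ sin φ₂) = -173.33578°

173.336°W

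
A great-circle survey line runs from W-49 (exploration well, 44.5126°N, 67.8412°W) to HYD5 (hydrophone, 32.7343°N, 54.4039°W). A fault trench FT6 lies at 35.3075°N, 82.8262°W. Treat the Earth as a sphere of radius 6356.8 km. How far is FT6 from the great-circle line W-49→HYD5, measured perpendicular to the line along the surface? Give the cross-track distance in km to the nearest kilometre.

δ₁₃ = central angle W-49→FT6 = 0.256308 rad  (haversine)
θ₁₃ = bearing W-49→FT6 = 236.339°,  θ₁₂ = bearing W-49→HYD5 = 133.880°
dₓₜ = R·arcsin(sin δ₁₃ · sin(θ₁₃ − θ₁₂)) = 6356.8·arcsin(0.25351·sin(102.459°)) = 1590.095 km
|dₓₜ| = 1590.095 km

1590 km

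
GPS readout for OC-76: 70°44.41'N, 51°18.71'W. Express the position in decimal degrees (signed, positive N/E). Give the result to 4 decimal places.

+70.7402°, -51.3118°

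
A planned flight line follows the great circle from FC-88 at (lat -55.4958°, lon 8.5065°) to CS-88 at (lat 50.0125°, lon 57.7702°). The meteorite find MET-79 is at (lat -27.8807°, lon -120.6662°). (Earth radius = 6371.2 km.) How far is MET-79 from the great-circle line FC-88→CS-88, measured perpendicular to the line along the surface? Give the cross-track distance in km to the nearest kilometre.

δ₁₃ = central angle FC-88→MET-79 = 1.501653 rad  (haversine)
θ₁₃ = bearing FC-88→MET-79 = 223.385°,  θ₁₂ = bearing FC-88→CS-88 = 31.988°
dₓₜ = R·arcsin(sin δ₁₃ · sin(θ₁₃ − θ₁₂)) = 6371.2·arcsin(0.99761·sin(191.397°)) = -1264.262 km
|dₓₜ| = 1264.262 km

1264 km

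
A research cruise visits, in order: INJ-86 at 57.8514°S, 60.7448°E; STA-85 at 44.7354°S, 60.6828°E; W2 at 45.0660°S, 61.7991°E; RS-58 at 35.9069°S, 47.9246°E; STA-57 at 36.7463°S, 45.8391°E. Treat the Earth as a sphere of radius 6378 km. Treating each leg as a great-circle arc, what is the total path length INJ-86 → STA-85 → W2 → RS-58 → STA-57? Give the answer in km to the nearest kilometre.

3316 km

INJ-86→STA-85: c = 0.228918 rad, d = 1460.04 km
STA-85→W2: c = 0.014958 rad, d = 95.40 km
W2→RS-58: c = 0.243256 rad, d = 1551.49 km
RS-58→STA-57: c = 0.032780 rad, d = 209.07 km
Total = 1460.04 + 95.40 + 1551.49 + 209.07 = 3316.00 km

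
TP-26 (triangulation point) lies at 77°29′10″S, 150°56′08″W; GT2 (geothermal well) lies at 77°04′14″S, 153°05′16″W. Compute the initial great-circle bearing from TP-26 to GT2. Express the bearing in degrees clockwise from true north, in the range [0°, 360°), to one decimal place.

310.2°

TP-26: φ = -77.48611°, λ = -150.93556°
GT2: φ = -77.07056°, λ = -153.08778°
Δλ = -2.1522°
y = sin Δλ · cos φ₂ = -0.008403
x = cos φ₁ sin φ₂ − sin φ₁ cos φ₂ cos Δλ = 0.007099
θ = atan2(y, x) = -49.8092° → 310.1908° (mod 360°)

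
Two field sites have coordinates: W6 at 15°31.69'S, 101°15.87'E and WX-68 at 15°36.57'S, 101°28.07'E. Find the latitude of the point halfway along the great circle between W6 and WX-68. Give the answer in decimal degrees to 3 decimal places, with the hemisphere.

W6: φ = -15.52817°, λ = +101.26450°
WX-68: φ = -15.60950°, λ = +101.46783°
Bx = cos φ₂ cos Δλ = 0.963112,  By = cos φ₂ sin Δλ = 0.003418
φₘ = atan2(sin φ₁ + sin φ₂, √((cos φ₁ + Bx)² + By²)) = -15.56886°
λₘ = λ₁ + atan2(By, cos φ₁ + Bx) = 101.36615°

15.569°S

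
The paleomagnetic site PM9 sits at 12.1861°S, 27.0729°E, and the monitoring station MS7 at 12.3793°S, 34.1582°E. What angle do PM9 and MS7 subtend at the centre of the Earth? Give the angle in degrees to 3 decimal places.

Δφ = -0.1932°,  Δλ = 7.0853°
a = sin²(Δφ/2) + cos φ₁ cos φ₂ sin²(Δλ/2) = 0.003648
c = 2·arcsin(√a) = 0.120875 rad = 6.9256°

6.926°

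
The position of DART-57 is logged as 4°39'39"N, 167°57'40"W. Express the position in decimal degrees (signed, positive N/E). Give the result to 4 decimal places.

+4.6608°, -167.9611°

lat: 4.6608° N → +4.6608°
lon: 167.9611° W → -167.9611°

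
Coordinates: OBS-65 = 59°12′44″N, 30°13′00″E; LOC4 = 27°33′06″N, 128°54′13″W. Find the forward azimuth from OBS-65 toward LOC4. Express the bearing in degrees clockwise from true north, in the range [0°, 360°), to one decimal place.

341.6°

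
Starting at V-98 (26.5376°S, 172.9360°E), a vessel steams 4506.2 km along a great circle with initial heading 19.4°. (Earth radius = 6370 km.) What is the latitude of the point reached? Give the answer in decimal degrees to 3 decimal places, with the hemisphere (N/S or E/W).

δ = d/R = 4506.2/6370 = 0.707410 rad
φ₂ = arcsin(sin φ₁ cos δ + cos φ₁ sin δ cos θ)
   = arcsin(-0.44679·0.76005 + 0.89464·0.64987·0.94322) = 12.05262°
λ₂ = λ₁ + atan2(sin θ sin δ cos φ₁, cos δ − sin φ₁ sin φ₂) = -174.31231°

12.053°N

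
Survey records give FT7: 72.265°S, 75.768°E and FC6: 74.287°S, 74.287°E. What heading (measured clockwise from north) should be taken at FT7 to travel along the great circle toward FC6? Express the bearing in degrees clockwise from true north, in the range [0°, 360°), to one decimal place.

191.2°

Δλ = -1.4810°
y = sin Δλ · cos φ₂ = -0.006999
x = cos φ₁ sin φ₂ − sin φ₁ cos φ₂ cos Δλ = -0.035369
θ = atan2(y, x) = -168.8061° → 191.1939° (mod 360°)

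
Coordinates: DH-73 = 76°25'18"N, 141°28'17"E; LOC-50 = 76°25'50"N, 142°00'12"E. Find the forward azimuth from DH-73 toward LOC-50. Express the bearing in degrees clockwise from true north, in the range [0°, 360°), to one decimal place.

85.7°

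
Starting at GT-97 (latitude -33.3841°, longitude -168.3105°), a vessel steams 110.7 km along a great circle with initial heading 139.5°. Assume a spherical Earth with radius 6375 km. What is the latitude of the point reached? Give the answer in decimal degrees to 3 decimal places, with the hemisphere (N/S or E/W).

34.138°S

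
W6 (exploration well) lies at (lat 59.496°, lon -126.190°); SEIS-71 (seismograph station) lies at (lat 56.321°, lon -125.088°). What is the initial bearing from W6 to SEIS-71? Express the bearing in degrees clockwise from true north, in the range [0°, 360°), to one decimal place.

169.1°

Δλ = 1.1020°
y = sin Δλ · cos φ₂ = 0.010665
x = cos φ₁ sin φ₂ − sin φ₁ cos φ₂ cos Δλ = -0.055297
θ = atan2(y, x) = 169.0835° → 169.0835° (mod 360°)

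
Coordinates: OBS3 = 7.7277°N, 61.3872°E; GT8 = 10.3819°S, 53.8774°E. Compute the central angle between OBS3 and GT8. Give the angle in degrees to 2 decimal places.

Δφ = -18.1096°,  Δλ = -7.5098°
a = sin²(Δφ/2) + cos φ₁ cos φ₂ sin²(Δλ/2) = 0.028948
c = 2·arcsin(√a) = 0.341948 rad = 19.5922°

19.59°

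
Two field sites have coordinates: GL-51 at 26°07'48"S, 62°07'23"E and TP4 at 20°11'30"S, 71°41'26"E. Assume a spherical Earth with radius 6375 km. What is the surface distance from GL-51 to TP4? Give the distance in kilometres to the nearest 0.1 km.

1180.2 km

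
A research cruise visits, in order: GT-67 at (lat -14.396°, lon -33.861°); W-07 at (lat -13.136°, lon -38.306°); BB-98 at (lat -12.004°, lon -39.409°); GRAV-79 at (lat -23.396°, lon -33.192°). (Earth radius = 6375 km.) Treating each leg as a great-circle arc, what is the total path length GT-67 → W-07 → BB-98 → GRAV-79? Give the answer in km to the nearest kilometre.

GT-67→W-07: c = 0.078492 rad, d = 500.39 km
W-07→BB-98: c = 0.027265 rad, d = 173.81 km
BB-98→GRAV-79: c = 0.223989 rad, d = 1427.93 km
Total = 500.39 + 173.81 + 1427.93 = 2102.13 km

2102 km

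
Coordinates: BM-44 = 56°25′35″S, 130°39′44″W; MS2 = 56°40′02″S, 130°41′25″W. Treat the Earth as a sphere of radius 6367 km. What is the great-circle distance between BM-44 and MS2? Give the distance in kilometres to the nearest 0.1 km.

26.8 km

BM-44: φ = -56.42639°, λ = -130.66222°
MS2: φ = -56.66722°, λ = -130.69028°
Δφ = -0.2408°,  Δλ = -0.0281°
a = sin²(Δφ/2) + cos φ₁ cos φ₂ sin²(Δλ/2) = 0.000004
c = 2·arcsin(√a) = 0.004212 rad = 0.2413°
d = R·c = 6367 × 0.004212 = 26.8 km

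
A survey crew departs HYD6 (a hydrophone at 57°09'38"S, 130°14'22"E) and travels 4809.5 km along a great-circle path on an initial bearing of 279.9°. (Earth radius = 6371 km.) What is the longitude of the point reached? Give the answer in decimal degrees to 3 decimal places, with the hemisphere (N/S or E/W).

76.435°E

HYD6: φ = -57.16056°, λ = +130.23944°
δ = d/R = 4809.5/6371 = 0.754905 rad
φ₂ = arcsin(sin φ₁ cos δ + cos φ₁ sin δ cos θ)
   = arcsin(-0.84019·0.72834 + 0.54229·0.68522·0.17193) = -33.23384°
λ₂ = λ₁ + atan2(sin θ sin δ cos φ₁, cos δ − sin φ₁ sin φ₂) = 76.43462°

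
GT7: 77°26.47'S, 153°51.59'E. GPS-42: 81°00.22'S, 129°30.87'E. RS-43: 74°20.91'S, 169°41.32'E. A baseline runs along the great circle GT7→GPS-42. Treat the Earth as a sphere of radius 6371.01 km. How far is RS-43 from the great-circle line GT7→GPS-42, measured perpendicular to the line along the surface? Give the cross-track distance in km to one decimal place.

GT7: φ = -77.44117°, λ = +153.85983°
GPS-42: φ = -81.00367°, λ = +129.51450°
RS-43: φ = -74.34850°, λ = +169.68867°
δ₁₃ = central angle GT7→RS-43 = 0.085827 rad  (haversine)
θ₁₃ = bearing GT7→RS-43 = 59.143°,  θ₁₂ = bearing GT7→GPS-42 = 220.412°
dₓₜ = R·arcsin(sin δ₁₃ · sin(θ₁₃ − θ₁₂)) = 6371.01·arcsin(0.08572·sin(-161.269°)) = -175.401 km
|dₓₜ| = 175.401 km

175.4 km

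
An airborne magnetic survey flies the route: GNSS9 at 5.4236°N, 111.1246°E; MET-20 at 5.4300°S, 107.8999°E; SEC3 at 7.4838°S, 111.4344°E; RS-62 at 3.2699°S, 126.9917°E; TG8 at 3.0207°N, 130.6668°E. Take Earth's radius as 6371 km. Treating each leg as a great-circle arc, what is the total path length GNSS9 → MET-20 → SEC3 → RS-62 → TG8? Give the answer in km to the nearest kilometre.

4306 km

GNSS9→MET-20: c = 0.197591 rad, d = 1258.85 km
MET-20→SEC3: c = 0.071006 rad, d = 452.38 km
SEC3→RS-62: c = 0.280090 rad, d = 1784.45 km
RS-62→TG8: c = 0.127139 rad, d = 810.00 km
Total = 1258.85 + 452.38 + 1784.45 + 810.00 = 4305.69 km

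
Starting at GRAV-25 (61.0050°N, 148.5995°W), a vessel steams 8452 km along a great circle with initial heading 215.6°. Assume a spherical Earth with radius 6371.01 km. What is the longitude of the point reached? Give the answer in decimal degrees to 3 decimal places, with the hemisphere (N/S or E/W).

176.420°E

δ = d/R = 8452/6371.01 = 1.326634 rad
φ₂ = arcsin(sin φ₁ cos δ + cos φ₁ sin δ cos θ)
   = arcsin(0.87466·0.24174 + 0.48473·0.97034·-0.81310) = -9.84616°
λ₂ = λ₁ + atan2(sin θ sin δ cos φ₁, cos δ − sin φ₁ sin φ₂) = 176.41971°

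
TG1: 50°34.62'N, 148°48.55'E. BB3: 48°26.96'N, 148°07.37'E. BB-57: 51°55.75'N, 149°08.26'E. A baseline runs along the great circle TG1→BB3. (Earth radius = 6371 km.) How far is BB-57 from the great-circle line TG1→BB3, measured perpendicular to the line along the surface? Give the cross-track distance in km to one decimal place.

9.5 km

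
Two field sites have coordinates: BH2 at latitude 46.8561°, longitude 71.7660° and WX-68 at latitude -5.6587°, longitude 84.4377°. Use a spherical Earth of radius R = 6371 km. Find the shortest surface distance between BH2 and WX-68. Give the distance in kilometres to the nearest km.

5971 km

Δφ = -52.5148°,  Δλ = 12.6717°
a = sin²(Δφ/2) + cos φ₁ cos φ₂ sin²(Δλ/2) = 0.204009
c = 2·arcsin(√a) = 0.937281 rad = 53.7022°
d = R·c = 6371 × 0.937281 = 5971.4 km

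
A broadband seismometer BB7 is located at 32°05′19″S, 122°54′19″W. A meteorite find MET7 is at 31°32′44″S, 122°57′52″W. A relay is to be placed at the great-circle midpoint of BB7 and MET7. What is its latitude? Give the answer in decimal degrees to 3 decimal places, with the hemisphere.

BB7: φ = -32.08861°, λ = -122.90528°
MET7: φ = -31.54556°, λ = -122.96444°
Bx = cos φ₂ cos Δλ = 0.852224,  By = cos φ₂ sin Δλ = -0.000880
φₘ = atan2(sin φ₁ + sin φ₂, √((cos φ₁ + Bx)² + By²)) = -31.81709°
λₘ = λ₁ + atan2(By, cos φ₁ + Bx) = -122.93495°

31.817°S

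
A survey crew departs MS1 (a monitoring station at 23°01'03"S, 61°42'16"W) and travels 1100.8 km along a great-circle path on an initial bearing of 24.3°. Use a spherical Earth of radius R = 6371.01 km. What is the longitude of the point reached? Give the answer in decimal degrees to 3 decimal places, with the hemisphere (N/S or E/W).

57.524°W

MS1: φ = -23.01750°, λ = -61.70444°
δ = d/R = 1100.8/6371.01 = 0.172783 rad
φ₂ = arcsin(sin φ₁ cos δ + cos φ₁ sin δ cos θ)
   = arcsin(-0.39101·0.98511 + 0.92039·0.17192·0.91140) = -13.94397°
λ₂ = λ₁ + atan2(sin θ sin δ cos φ₁, cos δ − sin φ₁ sin φ₂) = -57.52402°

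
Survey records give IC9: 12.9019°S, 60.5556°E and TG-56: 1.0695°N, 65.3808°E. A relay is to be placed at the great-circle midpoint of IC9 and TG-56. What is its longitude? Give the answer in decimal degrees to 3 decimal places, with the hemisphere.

Bx = cos φ₂ cos Δλ = 0.996282,  By = cos φ₂ sin Δλ = 0.084101
φₘ = atan2(sin φ₁ + sin φ₂, √((cos φ₁ + Bx)² + By²)) = -5.92141°
λₘ = λ₁ + atan2(By, cos φ₁ + Bx) = 62.99885°

62.999°E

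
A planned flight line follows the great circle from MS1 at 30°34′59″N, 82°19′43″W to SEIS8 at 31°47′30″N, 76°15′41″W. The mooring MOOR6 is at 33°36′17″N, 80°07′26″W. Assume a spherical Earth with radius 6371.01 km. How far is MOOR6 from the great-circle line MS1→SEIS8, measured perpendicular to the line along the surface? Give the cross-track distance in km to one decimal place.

275.2 km

MS1: φ = +30.58306°, λ = -82.32861°
SEIS8: φ = +31.79167°, λ = -76.26139°
MOOR6: φ = +33.60472°, λ = -80.12389°
δ₁₃ = central angle MS1→MOOR6 = 0.061995 rad  (haversine)
θ₁₃ = bearing MS1→MOOR6 = 31.142°,  θ₁₂ = bearing MS1→SEIS8 = 75.332°
dₓₜ = R·arcsin(sin δ₁₃ · sin(θ₁₃ − θ₁₂)) = 6371.01·arcsin(0.06196·sin(-44.190°)) = -275.222 km
|dₓₜ| = 275.222 km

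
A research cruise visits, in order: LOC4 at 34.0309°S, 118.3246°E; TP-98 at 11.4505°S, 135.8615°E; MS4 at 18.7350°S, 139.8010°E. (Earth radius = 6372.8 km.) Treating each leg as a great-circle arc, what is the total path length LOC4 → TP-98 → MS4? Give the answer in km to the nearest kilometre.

LOC4→TP-98: c = 0.483031 rad, d = 3078.26 km
TP-98→MS4: c = 0.143401 rad, d = 913.87 km
Total = 3078.26 + 913.87 = 3992.13 km

3992 km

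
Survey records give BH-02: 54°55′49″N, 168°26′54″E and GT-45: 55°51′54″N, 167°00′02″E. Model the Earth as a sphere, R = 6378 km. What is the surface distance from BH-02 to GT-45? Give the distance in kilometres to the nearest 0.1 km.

BH-02: φ = +54.93028°, λ = +168.44833°
GT-45: φ = +55.86500°, λ = +167.00056°
Δφ = 0.9347°,  Δλ = -1.4478°
a = sin²(Δφ/2) + cos φ₁ cos φ₂ sin²(Δλ/2) = 0.000118
c = 2·arcsin(√a) = 0.021726 rad = 1.2448°
d = R·c = 6378 × 0.021726 = 138.6 km

138.6 km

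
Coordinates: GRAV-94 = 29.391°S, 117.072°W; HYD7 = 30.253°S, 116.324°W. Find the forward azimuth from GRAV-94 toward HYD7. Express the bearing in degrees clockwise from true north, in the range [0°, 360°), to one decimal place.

143.2°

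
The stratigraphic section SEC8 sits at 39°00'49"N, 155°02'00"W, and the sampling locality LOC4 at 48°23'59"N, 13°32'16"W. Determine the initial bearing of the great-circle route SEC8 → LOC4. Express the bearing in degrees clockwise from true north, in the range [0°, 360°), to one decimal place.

24.5°

SEC8: φ = +39.01361°, λ = -155.03333°
LOC4: φ = +48.39972°, λ = -13.53778°
Δλ = 141.4956°
y = sin Δλ · cos φ₂ = 0.413346
x = cos φ₁ sin φ₂ − sin φ₁ cos φ₂ cos Δλ = 0.908103
θ = atan2(y, x) = 24.4739° → 24.4739° (mod 360°)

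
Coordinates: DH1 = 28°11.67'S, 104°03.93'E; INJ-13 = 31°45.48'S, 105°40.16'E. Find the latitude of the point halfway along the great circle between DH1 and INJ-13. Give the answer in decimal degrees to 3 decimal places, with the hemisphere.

DH1: φ = -28.19450°, λ = +104.06550°
INJ-13: φ = -31.75800°, λ = +105.66933°
Bx = cos φ₂ cos Δλ = 0.849946,  By = cos φ₂ sin Δλ = 0.023798
φₘ = atan2(sin φ₁ + sin φ₂, √((cos φ₁ + Bx)² + By²)) = -29.97868°
λₘ = λ₁ + atan2(By, cos φ₁ + Bx) = 104.85303°

29.979°S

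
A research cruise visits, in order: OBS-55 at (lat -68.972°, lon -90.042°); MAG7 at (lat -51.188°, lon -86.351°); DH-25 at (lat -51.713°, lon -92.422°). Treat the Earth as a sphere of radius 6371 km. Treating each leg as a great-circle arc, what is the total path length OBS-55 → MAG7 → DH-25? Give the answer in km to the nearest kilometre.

OBS-55→MAG7: c = 0.311913 rad, d = 1987.20 km
MAG7→DH-25: c = 0.066645 rad, d = 424.60 km
Total = 1987.20 + 424.60 = 2411.80 km

2412 km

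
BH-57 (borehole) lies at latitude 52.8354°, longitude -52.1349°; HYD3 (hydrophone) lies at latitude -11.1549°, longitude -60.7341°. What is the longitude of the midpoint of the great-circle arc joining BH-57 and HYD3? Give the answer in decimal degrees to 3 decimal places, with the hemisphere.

57.459°W

Bx = cos φ₂ cos Δλ = 0.970079,  By = cos φ₂ sin Δλ = -0.146697
φₘ = atan2(sin φ₁ + sin φ₂, √((cos φ₁ + Bx)² + By²)) = 20.89094°
λₘ = λ₁ + atan2(By, cos φ₁ + Bx) = -57.45886°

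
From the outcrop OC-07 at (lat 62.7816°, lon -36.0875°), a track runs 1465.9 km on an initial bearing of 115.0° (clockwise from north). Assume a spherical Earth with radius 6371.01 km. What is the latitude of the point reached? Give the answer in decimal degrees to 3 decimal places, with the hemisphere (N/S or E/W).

δ = d/R = 1465.9/6371.01 = 0.230089 rad
φ₂ = arcsin(sin φ₁ cos δ + cos φ₁ sin δ cos θ)
   = arcsin(0.88927·0.97365 + 0.45738·0.22806·-0.42262) = 55.26029°
λ₂ = λ₁ + atan2(sin θ sin δ cos φ₁, cos δ − sin φ₁ sin φ₂) = -14.82009°

55.260°N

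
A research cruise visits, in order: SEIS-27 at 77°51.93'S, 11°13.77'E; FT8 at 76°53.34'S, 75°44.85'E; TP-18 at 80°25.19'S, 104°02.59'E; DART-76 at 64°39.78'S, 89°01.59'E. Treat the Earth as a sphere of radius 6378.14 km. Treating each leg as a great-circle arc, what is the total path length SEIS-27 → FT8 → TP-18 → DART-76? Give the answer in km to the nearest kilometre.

SEIS-27: φ = -77.86550°, λ = +11.22950°
FT8: φ = -76.88900°, λ = +75.74750°
TP-18: φ = -80.41983°, λ = +104.04317°
DART-76: φ = -64.66300°, λ = +89.02650°
SEIS-27→FT8: c = 0.234260 rad, d = 1494.15 km
FT8→TP-18: c = 0.113278 rad, d = 722.50 km
TP-18→DART-76: c = 0.283827 rad, d = 1810.29 km
Total = 1494.15 + 722.50 + 1810.29 = 4026.94 km

4027 km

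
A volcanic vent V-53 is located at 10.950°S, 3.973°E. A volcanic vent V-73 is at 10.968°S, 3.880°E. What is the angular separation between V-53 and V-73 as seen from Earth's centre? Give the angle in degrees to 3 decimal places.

0.093°

Δφ = -0.0180°,  Δλ = -0.0930°
a = sin²(Δφ/2) + cos φ₁ cos φ₂ sin²(Δλ/2) = 0.000001
c = 2·arcsin(√a) = 0.001624 rad = 0.0931°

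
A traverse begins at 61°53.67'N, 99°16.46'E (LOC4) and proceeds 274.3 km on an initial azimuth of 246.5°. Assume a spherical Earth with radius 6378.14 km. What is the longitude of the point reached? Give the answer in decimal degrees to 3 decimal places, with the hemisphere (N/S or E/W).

94.634°E

LOC4: φ = +61.89450°, λ = +99.27433°
δ = d/R = 274.3/6378.14 = 0.043006 rad
φ₂ = arcsin(sin φ₁ cos δ + cos φ₁ sin δ cos θ)
   = arcsin(0.88208·0.99908 + 0.47110·0.04299·-0.39875) = 60.83146°
λ₂ = λ₁ + atan2(sin θ sin δ cos φ₁, cos δ − sin φ₁ sin φ₂) = 94.63426°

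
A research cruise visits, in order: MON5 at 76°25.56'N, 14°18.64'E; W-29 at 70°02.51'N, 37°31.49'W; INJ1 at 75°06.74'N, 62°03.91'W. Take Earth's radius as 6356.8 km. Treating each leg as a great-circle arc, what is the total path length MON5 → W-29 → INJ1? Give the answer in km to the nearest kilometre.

MON5: φ = +76.42600°, λ = +14.31067°
W-29: φ = +70.04183°, λ = -37.52483°
INJ1: φ = +75.11233°, λ = -62.06517°
MON5→W-29: c = 0.272170 rad, d = 1730.13 km
W-29→INJ1: c = 0.154003 rad, d = 978.97 km
Total = 1730.13 + 978.97 = 2709.10 km

2709 km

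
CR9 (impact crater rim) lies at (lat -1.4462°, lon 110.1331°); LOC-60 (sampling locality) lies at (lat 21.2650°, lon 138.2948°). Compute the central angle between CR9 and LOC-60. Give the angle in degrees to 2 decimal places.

35.69°

Δφ = 22.7112°,  Δλ = 28.1617°
a = sin²(Δφ/2) + cos φ₁ cos φ₂ sin²(Δλ/2) = 0.093911
c = 2·arcsin(√a) = 0.622922 rad = 35.6908°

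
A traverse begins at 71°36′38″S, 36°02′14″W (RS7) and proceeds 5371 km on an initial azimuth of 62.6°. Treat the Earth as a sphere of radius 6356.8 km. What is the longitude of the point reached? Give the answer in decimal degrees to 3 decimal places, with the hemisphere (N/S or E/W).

RS7: φ = -71.61056°, λ = -36.03722°
δ = d/R = 5371/6356.8 = 0.844922 rad
φ₂ = arcsin(sin φ₁ cos δ + cos φ₁ sin δ cos θ)
   = arcsin(-0.94893·0.66379 + 0.31547·0.74792·0.46020) = -31.42009°
λ₂ = λ₁ + atan2(sin θ sin δ cos φ₁, cos δ − sin φ₁ sin φ₂) = 15.05064°

15.051°E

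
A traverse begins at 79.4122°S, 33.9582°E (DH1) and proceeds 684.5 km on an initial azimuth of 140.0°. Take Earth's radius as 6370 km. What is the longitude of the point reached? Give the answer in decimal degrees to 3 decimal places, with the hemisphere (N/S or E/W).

δ = d/R = 684.5/6370 = 0.107457 rad
φ₂ = arcsin(sin φ₁ cos δ + cos φ₁ sin δ cos θ)
   = arcsin(-0.98297·0.99423 + 0.18374·0.10725·-0.76604) = -82.93195°
λ₂ = λ₁ + atan2(sin θ sin δ cos φ₁, cos δ − sin φ₁ sin φ₂) = 68.03208°

68.032°E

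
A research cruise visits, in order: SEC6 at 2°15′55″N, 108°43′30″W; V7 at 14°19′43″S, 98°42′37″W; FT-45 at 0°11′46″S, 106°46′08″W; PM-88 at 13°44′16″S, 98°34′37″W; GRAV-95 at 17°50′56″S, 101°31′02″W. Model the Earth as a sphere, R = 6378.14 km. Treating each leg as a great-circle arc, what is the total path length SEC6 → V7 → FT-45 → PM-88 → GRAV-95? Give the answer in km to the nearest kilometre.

SEC6: φ = +2.26528°, λ = -108.72500°
V7: φ = -14.32861°, λ = -98.71028°
FT-45: φ = -0.19611°, λ = -106.76889°
PM-88: φ = -13.73778°, λ = -98.57694°
GRAV-95: φ = -17.84889°, λ = -101.51722°
SEC6→V7: c = 0.337451 rad, d = 2152.31 km
V7→FT-45: c = 0.283200 rad, d = 1806.29 km
FT-45→PM-88: c = 0.275504 rad, d = 1757.21 km
PM-88→GRAV-95: c = 0.087095 rad, d = 555.50 km
Total = 2152.31 + 1806.29 + 1757.21 + 555.50 = 6271.31 km

6271 km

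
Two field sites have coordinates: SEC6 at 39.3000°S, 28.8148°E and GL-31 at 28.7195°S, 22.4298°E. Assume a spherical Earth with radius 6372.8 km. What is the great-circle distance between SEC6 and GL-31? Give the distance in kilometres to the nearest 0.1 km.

1314.9 km

Δφ = 10.5805°,  Δλ = -6.3850°
a = sin²(Δφ/2) + cos φ₁ cos φ₂ sin²(Δλ/2) = 0.010606
c = 2·arcsin(√a) = 0.206335 rad = 11.8221°
d = R·c = 6372.8 × 0.206335 = 1314.9 km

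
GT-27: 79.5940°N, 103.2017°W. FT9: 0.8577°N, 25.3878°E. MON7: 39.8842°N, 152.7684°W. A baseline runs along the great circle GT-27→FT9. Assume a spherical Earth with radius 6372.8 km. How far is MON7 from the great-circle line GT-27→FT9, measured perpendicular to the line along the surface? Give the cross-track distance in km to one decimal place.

434.6 km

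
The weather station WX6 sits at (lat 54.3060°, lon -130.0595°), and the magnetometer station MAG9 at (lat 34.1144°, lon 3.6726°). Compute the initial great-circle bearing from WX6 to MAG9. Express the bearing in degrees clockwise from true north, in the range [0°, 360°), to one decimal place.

Δλ = 133.7321°
y = sin Δλ · cos φ₂ = 0.598238
x = cos φ₁ sin φ₂ − sin φ₁ cos φ₂ cos Δλ = 0.792045
θ = atan2(y, x) = 37.0641° → 37.0641° (mod 360°)

37.1°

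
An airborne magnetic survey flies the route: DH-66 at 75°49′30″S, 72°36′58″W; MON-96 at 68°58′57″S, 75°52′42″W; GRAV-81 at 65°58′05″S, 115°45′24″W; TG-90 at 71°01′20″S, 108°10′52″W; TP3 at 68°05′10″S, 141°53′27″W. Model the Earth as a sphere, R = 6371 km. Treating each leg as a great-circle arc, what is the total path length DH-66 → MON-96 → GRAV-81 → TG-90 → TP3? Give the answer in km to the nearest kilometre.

DH-66: φ = -75.82500°, λ = -72.61611°
MON-96: φ = -68.98250°, λ = -75.87833°
GRAV-81: φ = -65.96806°, λ = -115.75667°
TG-90: φ = -71.02222°, λ = -108.18111°
TP3: φ = -68.08611°, λ = -141.89083°
DH-66→MON-96: c = 0.120613 rad, d = 768.42 km
MON-96→GRAV-81: c = 0.266708 rad, d = 1699.19 km
GRAV-81→TG-90: c = 0.100482 rad, d = 640.17 km
TG-90→TP3: c = 0.208801 rad, d = 1330.27 km
Total = 768.42 + 1699.19 + 640.17 + 1330.27 = 4438.06 km

4438 km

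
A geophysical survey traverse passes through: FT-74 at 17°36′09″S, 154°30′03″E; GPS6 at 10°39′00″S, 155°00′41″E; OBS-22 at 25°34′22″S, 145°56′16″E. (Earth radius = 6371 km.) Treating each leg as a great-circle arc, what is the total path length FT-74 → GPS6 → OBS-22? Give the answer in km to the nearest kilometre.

FT-74: φ = -17.60250°, λ = +154.50083°
GPS6: φ = -10.65000°, λ = +155.01139°
OBS-22: φ = -25.57278°, λ = +145.93778°
FT-74→GPS6: c = 0.121651 rad, d = 775.04 km
GPS6→OBS-22: c = 0.300527 rad, d = 1914.66 km
Total = 775.04 + 1914.66 = 2689.70 km

2690 km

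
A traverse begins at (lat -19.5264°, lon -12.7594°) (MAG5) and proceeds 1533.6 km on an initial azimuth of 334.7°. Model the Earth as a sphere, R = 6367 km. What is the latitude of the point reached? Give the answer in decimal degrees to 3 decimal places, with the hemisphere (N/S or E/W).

6.969°S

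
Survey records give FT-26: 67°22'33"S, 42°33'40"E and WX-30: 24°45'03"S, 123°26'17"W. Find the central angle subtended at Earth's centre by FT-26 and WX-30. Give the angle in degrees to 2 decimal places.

87.28°

FT-26: φ = -67.37583°, λ = +42.56111°
WX-30: φ = -24.75083°, λ = -123.43806°
Δφ = 42.6250°,  Δλ = -165.9992°
a = sin²(Δφ/2) + cos φ₁ cos φ₂ sin²(Δλ/2) = 0.476256
c = 2·arcsin(√a) = 1.523291 rad = 87.2782°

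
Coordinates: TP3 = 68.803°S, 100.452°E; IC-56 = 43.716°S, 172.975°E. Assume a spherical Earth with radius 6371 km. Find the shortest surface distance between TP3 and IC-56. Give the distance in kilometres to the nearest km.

4861 km

Δφ = 25.0870°,  Δλ = 72.5230°
a = sin²(Δφ/2) + cos φ₁ cos φ₂ sin²(Δλ/2) = 0.138593
c = 2·arcsin(√a) = 0.762932 rad = 43.7128°
d = R·c = 6371 × 0.762932 = 4860.6 km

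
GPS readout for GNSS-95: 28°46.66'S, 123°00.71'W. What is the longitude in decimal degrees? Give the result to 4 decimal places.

123° + 0.71′/60 = 123 + 0.01183 = 123.0118°

123.0118°W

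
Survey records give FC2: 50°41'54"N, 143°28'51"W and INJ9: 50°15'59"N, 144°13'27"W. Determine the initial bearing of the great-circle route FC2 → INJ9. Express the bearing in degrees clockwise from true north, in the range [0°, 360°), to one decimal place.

227.9°

FC2: φ = +50.69833°, λ = -143.48083°
INJ9: φ = +50.26639°, λ = -144.22417°
Δλ = -0.7433°
y = sin Δλ · cos φ₂ = -0.008293
x = cos φ₁ sin φ₂ − sin φ₁ cos φ₂ cos Δλ = -0.007497
θ = atan2(y, x) = -132.1155° → 227.8845° (mod 360°)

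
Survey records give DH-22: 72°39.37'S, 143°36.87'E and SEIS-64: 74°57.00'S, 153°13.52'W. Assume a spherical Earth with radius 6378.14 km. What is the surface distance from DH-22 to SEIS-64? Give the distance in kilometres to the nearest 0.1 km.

DH-22: φ = -72.65617°, λ = +143.61450°
SEIS-64: φ = -74.95000°, λ = -153.22533°
Δφ = -2.2938°,  Δλ = 63.1602°
a = sin²(Δφ/2) + cos φ₁ cos φ₂ sin²(Δλ/2) = 0.021629
c = 2·arcsin(√a) = 0.295210 rad = 16.9143°
d = R·c = 6378.14 × 0.295210 = 1882.9 km

1882.9 km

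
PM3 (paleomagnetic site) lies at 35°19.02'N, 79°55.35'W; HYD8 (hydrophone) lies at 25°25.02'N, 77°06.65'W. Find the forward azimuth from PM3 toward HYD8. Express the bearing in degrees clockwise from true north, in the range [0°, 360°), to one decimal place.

165.5°

PM3: φ = +35.31700°, λ = -79.92250°
HYD8: φ = +25.41700°, λ = -77.11083°
Δλ = 2.8117°
y = sin Δλ · cos φ₂ = 0.044305
x = cos φ₁ sin φ₂ − sin φ₁ cos φ₂ cos Δλ = -0.171301
θ = atan2(y, x) = 165.4988° → 165.4988° (mod 360°)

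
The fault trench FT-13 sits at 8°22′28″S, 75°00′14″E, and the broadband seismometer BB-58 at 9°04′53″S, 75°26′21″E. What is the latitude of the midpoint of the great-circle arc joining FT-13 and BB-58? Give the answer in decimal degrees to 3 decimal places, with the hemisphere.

FT-13: φ = -8.37444°, λ = +75.00389°
BB-58: φ = -9.08139°, λ = +75.43917°
Bx = cos φ₂ cos Δλ = 0.987437,  By = cos φ₂ sin Δλ = 0.007502
φₘ = atan2(sin φ₁ + sin φ₂, √((cos φ₁ + Bx)² + By²)) = -8.72798°
λₘ = λ₁ + atan2(By, cos φ₁ + Bx) = 75.22132°

8.728°S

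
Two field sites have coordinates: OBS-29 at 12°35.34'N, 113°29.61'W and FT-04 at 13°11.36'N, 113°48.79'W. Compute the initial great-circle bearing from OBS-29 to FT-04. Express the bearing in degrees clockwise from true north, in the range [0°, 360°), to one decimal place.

332.6°

OBS-29: φ = +12.58900°, λ = -113.49350°
FT-04: φ = +13.18933°, λ = -113.81317°
Δλ = -0.3197°
y = sin Δλ · cos φ₂ = -0.005432
x = cos φ₁ sin φ₂ − sin φ₁ cos φ₂ cos Δλ = 0.010481
θ = atan2(y, x) = -27.3968° → 332.6032° (mod 360°)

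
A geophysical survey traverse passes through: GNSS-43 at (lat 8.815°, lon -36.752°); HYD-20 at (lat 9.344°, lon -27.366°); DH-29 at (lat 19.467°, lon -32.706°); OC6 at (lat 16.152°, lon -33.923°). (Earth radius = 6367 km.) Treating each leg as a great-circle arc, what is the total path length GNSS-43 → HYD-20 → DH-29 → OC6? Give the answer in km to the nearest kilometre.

GNSS-43→HYD-20: c = 0.162022 rad, d = 1031.60 km
HYD-20→DH-29: c = 0.198340 rad, d = 1262.83 km
DH-29→OC6: c = 0.061289 rad, d = 390.23 km
Total = 1031.60 + 1262.83 + 390.23 = 2684.65 km

2685 km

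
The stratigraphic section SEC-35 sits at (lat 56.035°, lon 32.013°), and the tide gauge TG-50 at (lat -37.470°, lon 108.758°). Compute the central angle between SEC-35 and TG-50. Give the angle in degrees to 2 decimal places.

Δφ = -93.5050°,  Δλ = 76.7450°
a = sin²(Δφ/2) + cos φ₁ cos φ₂ sin²(Δλ/2) = 0.701441
c = 2·arcsin(√a) = 1.985459 rad = 113.7584°

113.76°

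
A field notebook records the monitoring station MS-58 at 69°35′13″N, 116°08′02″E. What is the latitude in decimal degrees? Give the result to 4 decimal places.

69.5869°N

69° + 35′/60 + 13″/3600 = 69 + 0.58333 + 0.00361 = 69.5869°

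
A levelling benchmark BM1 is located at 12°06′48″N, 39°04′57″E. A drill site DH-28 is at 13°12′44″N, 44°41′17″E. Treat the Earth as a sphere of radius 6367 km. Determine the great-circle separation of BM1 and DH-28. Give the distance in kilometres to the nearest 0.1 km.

BM1: φ = +12.11333°, λ = +39.08250°
DH-28: φ = +13.21222°, λ = +44.68806°
Δφ = 1.0989°,  Δλ = 5.6056°
a = sin²(Δφ/2) + cos φ₁ cos φ₂ sin²(Δλ/2) = 0.002368
c = 2·arcsin(√a) = 0.097360 rad = 5.5783°
d = R·c = 6367 × 0.097360 = 619.9 km

619.9 km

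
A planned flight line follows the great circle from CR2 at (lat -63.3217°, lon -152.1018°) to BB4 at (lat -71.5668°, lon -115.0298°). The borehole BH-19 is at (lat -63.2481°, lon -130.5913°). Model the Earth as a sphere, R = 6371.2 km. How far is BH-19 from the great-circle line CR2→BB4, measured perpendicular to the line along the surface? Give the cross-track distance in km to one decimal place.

645.9 km

δ₁₃ = central angle CR2→BH-19 = 0.167989 rad  (haversine)
θ₁₃ = bearing CR2→BH-19 = 99.199°,  θ₁₂ = bearing CR2→BB4 = 136.451°
dₓₜ = R·arcsin(sin δ₁₃ · sin(θ₁₃ − θ₁₂)) = 6371.2·arcsin(0.16720·sin(-37.252°)) = -645.926 km
|dₓₜ| = 645.926 km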